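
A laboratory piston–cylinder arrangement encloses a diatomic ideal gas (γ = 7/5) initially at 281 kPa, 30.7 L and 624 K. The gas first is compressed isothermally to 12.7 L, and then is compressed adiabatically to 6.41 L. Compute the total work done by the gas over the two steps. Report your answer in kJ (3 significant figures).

Step 1 (isothermal): W = P₁V₁ ln(V₂/V₁) = (8627) ln(12.7/30.7) = -7614 J.
After step 1: P = 679.3 kPa, V = 12.7 L, T = 624 K.
Step 2 (adiabatic): W = (P₁V₁ − P₂V₂)/(γ−1) = (8627 − 11340)/0.4 = -6784 J.
W_total = -7614 − 6784 = -14398 J.

W_total ≈ -14.4 kJ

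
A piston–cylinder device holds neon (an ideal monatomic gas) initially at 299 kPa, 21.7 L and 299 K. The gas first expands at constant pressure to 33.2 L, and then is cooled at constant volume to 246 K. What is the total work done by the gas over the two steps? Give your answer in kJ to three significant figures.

W_total ≈ 3.44 kJ

Step 1 (isobaric): W = PΔV = (299 kPa)(33.2 − 21.7 L) = 3439 J.
Step 2 (isochoric): W = 0 (constant volume).
W_total = 3439 + 0 = 3439 J.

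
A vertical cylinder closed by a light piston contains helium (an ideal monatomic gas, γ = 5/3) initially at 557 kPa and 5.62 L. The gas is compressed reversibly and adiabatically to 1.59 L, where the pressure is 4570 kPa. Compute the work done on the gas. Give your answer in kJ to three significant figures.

Adiabatic: W = (P₁V₁ − P₂V₂)/(γ − 1) with γ = 5/3.
P₁V₁ = 3130 J, P₂V₂ = 7266 J.
W = (3130 − 7266) / 0.6667 = -6204 J.
Work on gas = −W_by = 6204 J.

W ≈ 6.20 kJ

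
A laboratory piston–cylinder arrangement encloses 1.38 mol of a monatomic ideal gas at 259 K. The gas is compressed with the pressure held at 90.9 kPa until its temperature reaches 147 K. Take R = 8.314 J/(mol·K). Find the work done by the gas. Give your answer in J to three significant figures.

W ≈ -1290 J

Isobaric: W = P ΔV = nR ΔT.
W = (1.38)(8.314)(147 − 259) = -1285 J.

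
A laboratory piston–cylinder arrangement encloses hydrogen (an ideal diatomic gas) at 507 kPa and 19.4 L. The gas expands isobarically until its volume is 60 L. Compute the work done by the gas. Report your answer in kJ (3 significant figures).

Isobaric: W = P ΔV.
W = (507 kPa)(60 − 19.4 L) = (507)(40.6) = 20584 J.

W ≈ 20.6 kJ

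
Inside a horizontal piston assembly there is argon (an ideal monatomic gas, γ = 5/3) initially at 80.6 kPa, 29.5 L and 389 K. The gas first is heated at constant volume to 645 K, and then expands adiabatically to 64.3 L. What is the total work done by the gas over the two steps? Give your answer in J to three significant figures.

Step 1 (isochoric): W = 0 (constant volume).
After step 1: P = 133.6 kPa (V unchanged).
Step 2 (adiabatic): W = (P₁V₁ − P₂V₂)/(γ−1) = (3942 − 2345)/0.667 = 2396 J.
W_total = 0 + 2396 = 2396 J.

W_total ≈ 2400 J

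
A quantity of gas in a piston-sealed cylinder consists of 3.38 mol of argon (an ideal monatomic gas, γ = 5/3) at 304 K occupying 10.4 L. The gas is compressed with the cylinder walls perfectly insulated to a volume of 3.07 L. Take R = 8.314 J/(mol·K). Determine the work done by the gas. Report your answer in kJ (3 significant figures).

Adiabatic: TV^(γ−1) = const with γ = 5/3.
T₂ = T₁ (V₁/V₂)^(γ−1) = 304 × (10.4/3.07)^0.667 = 304 × 2.256 = 685.7 K.
W_by = nCᵥ(T₁ − T₂) = (3.38)(12.47)(304 − 685.7) = -16090 J.

W ≈ -16.1 kJ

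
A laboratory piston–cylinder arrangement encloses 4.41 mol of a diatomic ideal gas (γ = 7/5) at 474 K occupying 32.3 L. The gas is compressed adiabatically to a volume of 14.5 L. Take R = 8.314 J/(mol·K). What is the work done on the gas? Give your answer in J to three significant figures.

W ≈ 16400 J

Adiabatic: TV^(γ−1) = const with γ = 7/5.
T₂ = T₁ (V₁/V₂)^(γ−1) = 474 × (32.3/14.5)^0.4 = 474 × 1.378 = 653 K.
W_by = nCᵥ(T₁ − T₂) = (4.41)(20.79)(474 − 653) = -16407 J.
Work on gas = −W_by = 16407 J.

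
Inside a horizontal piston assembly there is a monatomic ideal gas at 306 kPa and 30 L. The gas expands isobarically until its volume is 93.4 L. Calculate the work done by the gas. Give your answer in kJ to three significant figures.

W ≈ 19.4 kJ

Isobaric: W = P ΔV.
W = (306 kPa)(93.4 − 30 L) = (306)(63.4) = 19400 J.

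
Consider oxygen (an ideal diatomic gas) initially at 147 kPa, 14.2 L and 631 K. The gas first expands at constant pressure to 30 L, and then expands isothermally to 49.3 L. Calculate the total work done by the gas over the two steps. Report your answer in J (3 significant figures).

Step 1 (isobaric): W = PΔV = (147 kPa)(30 − 14.2 L) = 2323 J.
After step 1: P = 147 kPa, V = 30 L, T = 1333 K.
Step 2 (isothermal): W = P₁V₁ ln(V₂/V₁) = (4410) ln(49.3/30) = 2191 J.
W_total = 2323 + 2191 = 4513 J.

W_total ≈ 4510 J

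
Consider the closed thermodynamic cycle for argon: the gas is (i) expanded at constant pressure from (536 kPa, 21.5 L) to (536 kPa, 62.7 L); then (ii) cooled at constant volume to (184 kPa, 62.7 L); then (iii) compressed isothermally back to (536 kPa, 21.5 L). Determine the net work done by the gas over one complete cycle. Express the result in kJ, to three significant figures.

W_net ≈ 9.74 kJ

Leg (i): W = PΔV = (536)(62.7 − 21.5) = 22083 J.
Leg (ii): W = 0.
Leg (iii): W = PᵢVᵢ ln(V_f/Vᵢ) = (11537) ln(21.5/62.7) = -12348 J.
W_net = 22083 − 12348 = 9735 J.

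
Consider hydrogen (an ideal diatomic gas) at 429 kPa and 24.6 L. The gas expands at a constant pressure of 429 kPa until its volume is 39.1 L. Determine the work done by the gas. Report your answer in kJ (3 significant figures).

Isobaric: W = P ΔV.
W = (429 kPa)(39.1 − 24.6 L) = (429)(14.5) = 6220 J.

W ≈ 6.22 kJ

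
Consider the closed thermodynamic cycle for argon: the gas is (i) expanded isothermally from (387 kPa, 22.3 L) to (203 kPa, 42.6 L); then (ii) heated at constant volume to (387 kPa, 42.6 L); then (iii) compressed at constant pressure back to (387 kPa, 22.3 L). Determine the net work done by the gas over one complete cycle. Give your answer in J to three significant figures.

W_net ≈ -2270 J

Leg (i): W = PᵢVᵢ ln(V_f/Vᵢ) = (8630) ln(42.6/22.3) = 5586 J.
Leg (ii): W = 0.
Leg (iii): W = PΔV = (387)(22.3 − 42.6) = -7856 J.
W_net = 5586 − 7856 = -2270 J.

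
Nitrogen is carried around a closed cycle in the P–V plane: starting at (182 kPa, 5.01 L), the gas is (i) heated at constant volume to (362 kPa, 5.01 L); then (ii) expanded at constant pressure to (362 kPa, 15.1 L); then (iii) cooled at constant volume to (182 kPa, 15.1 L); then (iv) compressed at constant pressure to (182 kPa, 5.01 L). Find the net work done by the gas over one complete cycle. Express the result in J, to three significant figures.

W_net ≈ 1820 J

Constant-volume legs do no work.
W(ii) = (362)(15.1 − 5.01) = 3653 J; W(iv) = (182)(5.01 − 15.1) = -1836 J.
W_net = 3653 − 1836 = 1816 J (the clockwise enclosed area).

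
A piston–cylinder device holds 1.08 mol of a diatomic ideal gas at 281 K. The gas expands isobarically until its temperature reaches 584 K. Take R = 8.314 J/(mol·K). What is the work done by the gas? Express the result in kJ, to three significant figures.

Isobaric: W = P ΔV = nR ΔT.
W = (1.08)(8.314)(584 − 281) = 2721 J.

W ≈ 2.72 kJ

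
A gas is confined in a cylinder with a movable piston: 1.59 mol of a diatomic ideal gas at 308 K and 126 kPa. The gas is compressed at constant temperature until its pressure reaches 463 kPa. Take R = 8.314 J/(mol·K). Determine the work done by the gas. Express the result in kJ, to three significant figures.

W ≈ -5.30 kJ

Isothermal process: W = nRT ln(V₂/V₁) = nRT ln(P₁/P₂).
W = (1.59)(8.314)(308) × ln(126/463)
  = 4072 × ln(0.2721) = 4072 × -1.301
W_by_gas = -5299 J.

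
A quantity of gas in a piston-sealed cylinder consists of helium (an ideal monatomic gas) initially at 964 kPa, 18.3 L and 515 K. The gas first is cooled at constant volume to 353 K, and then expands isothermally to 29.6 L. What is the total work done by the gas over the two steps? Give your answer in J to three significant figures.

Step 1 (isochoric): W = 0 (constant volume).
After step 1: P = 660.8 kPa (V unchanged).
Step 2 (isothermal): W = P₁V₁ ln(V₂/V₁) = (12092) ln(29.6/18.3) = 5815 J.
W_total = 0 + 5815 = 5815 J.

W_total ≈ 5810 J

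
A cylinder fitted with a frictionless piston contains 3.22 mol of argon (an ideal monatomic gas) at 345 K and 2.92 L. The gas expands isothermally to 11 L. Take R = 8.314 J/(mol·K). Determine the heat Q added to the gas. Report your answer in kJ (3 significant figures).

Isothermal ⇒ ΔU = 0, so Q = W = nRT ln(V₂/V₁).
Q = (3.22)(8.314)(345) ln(11/2.92) = 9236 × 1.326 = 12250 J.

Q ≈ 12.2 kJ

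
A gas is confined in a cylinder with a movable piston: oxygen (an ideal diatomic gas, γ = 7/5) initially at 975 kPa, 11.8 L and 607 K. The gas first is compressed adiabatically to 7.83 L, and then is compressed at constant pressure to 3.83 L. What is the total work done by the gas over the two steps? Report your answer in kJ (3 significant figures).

Step 1 (adiabatic): W = (P₁V₁ − P₂V₂)/(γ−1) = (11505 − 13556)/0.4 = -5128 J.
After step 1: P = 1731 kPa, V = 7.83 L, T = 715.2 K.
Step 2 (isobaric): W = PΔV = (1731 kPa)(3.83 − 7.83 L) = -6925 J.
W_total = -5128 − 6925 = -12053 J.

W_total ≈ -12.1 kJ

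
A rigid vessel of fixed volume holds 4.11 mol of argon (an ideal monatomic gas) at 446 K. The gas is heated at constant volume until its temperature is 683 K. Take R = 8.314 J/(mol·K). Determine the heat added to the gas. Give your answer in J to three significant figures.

Q ≈ 12100 J

Constant volume ⇒ W = 0, so Q = ΔU = nCᵥΔT with Cᵥ = 3R/2 = 12.47 J/(mol·K).
ΔU = (4.11)(12.47)(683 − 446) = 12148 J.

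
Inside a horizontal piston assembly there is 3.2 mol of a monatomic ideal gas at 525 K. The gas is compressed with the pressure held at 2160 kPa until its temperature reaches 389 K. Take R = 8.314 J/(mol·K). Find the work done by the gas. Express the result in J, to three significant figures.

W ≈ -3620 J

Isobaric: W = P ΔV = nR ΔT.
W = (3.2)(8.314)(389 − 525) = -3618 J.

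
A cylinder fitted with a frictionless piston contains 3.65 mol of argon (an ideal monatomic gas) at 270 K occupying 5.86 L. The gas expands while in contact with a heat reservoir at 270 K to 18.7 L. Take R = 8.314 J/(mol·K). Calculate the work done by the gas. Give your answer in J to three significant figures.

W ≈ 9510 J

Isothermal: W = nRT ln(V₂/V₁).
W = (3.65)(8.314)(270) × ln(18.7/5.86)
  = 8193 × 1.16
W_by_gas = 9507 J.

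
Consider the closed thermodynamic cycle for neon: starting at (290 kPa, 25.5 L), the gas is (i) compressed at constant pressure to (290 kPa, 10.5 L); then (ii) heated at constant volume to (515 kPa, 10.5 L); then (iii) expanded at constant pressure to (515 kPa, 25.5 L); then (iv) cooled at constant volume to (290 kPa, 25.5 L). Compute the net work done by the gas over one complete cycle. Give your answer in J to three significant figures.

W_net ≈ 3380 J

Constant-volume legs do no work.
W(i) = (290)(10.5 − 25.5) = -4350 J; W(iii) = (515)(25.5 − 10.5) = 7725 J.
W_net = -4350 + 7725 = 3375 J (the clockwise enclosed area).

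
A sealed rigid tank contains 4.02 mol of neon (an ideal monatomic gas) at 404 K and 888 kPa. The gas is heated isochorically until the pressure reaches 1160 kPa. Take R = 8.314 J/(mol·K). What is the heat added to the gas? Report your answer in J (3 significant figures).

Q ≈ 6200 J

Constant volume ⇒ W = 0, so Q = ΔU = nCᵥΔT with Cᵥ = 3R/2 = 12.47 J/(mol·K).
At constant V, T₂/T₁ = P₂/P₁ ⇒ ΔT = T₁(P₂/P₁ − 1) = 404·(1160/888 − 1) = 123.7 K.
ΔU = (4.02)(12.47)(123.7) = 6204 J.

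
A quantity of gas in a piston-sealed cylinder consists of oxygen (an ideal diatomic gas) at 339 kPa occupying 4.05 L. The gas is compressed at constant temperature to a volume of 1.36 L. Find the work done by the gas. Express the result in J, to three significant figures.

Isothermal: W = nRT ln(V₂/V₁) = P₁V₁ ln(V₂/V₁).
P₁V₁ = (339 kPa)(4.05 L) = 1373 J.
W = 1373 × ln(1.36/4.05) = 1373 × -1.091
W_by_gas = -1498 J.

W ≈ -1500 J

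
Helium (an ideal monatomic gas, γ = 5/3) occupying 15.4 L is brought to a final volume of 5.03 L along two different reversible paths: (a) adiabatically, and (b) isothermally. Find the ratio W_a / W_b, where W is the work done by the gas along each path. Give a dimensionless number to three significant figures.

W_a / W_b ≈ 1.49

Path (a) adiabatic: W = P₁V₁(1 − (V₁/V₂)^(γ−1))/(γ−1) → W_a/(P₁V₁) = -1.663.
Path (b) isothermal: W = P₁V₁ ln(V₂/V₁) → W_b/(P₁V₁) = -1.119.
W_a / W_b = -1.663 / -1.119 = 1.486.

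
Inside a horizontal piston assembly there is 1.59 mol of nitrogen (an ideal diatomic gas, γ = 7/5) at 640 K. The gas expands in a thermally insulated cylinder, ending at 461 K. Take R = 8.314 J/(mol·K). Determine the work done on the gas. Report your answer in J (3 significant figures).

Adiabatic ⇒ Q = 0, so W_by = −ΔU = nCᵥ(T₁ − T₂).
Cᵥ = 5R/2 = 20.79 J/(mol·K).
W = (1.59)(20.79)(640 − 461) = 5916 J.
Work on gas = −W_by = -5916 J.

W ≈ -5920 J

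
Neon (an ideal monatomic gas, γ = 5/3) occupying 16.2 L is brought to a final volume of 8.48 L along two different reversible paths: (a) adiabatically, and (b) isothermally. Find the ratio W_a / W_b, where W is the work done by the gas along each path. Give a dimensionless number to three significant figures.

Path (a) adiabatic: W = P₁V₁(1 − (V₁/V₂)^(γ−1))/(γ−1) → W_a/(P₁V₁) = -0.8094.
Path (b) isothermal: W = P₁V₁ ln(V₂/V₁) → W_b/(P₁V₁) = -0.6473.
W_a / W_b = -0.8094 / -0.6473 = 1.25.

W_a / W_b ≈ 1.25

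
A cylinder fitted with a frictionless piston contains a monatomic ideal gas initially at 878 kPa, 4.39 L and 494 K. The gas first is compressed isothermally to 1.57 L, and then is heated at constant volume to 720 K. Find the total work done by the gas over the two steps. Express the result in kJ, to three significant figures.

Step 1 (isothermal): W = P₁V₁ ln(V₂/V₁) = (3854) ln(1.57/4.39) = -3963 J.
Step 2 (isochoric): W = 0 (constant volume).
W_total = -3963 + 0 = -3963 J.

W_total ≈ -3.96 kJ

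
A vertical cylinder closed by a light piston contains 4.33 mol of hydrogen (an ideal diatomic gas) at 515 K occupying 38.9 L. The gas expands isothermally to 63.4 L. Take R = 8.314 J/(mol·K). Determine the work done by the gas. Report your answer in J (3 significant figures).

W ≈ 9060 J

Isothermal: W = nRT ln(V₂/V₁).
W = (4.33)(8.314)(515) × ln(63.4/38.9)
  = 18540 × 0.4885
W_by_gas = 9056 J.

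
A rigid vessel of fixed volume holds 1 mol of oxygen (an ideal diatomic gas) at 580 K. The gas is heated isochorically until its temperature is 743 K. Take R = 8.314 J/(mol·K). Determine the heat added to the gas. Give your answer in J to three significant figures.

Constant volume ⇒ W = 0, so Q = ΔU = nCᵥΔT with Cᵥ = 5R/2 = 20.79 J/(mol·K).
ΔU = (1)(20.79)(743 − 580) = 3388 J.

Q ≈ 3390 J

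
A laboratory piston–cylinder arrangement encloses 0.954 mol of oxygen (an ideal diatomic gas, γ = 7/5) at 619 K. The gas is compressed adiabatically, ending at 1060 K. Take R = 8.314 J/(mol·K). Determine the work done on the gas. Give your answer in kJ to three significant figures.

W ≈ 8.74 kJ

Adiabatic ⇒ Q = 0, so W_by = −ΔU = nCᵥ(T₁ − T₂).
Cᵥ = 5R/2 = 20.79 J/(mol·K).
W = (0.954)(20.79)(619 − 1060) = -8745 J.
Work on gas = −W_by = 8745 J.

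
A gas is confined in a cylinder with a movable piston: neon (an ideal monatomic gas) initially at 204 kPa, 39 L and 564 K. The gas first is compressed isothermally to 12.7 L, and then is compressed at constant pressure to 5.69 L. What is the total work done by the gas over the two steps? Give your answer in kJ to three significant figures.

W_total ≈ -13.3 kJ

Step 1 (isothermal): W = P₁V₁ ln(V₂/V₁) = (7956) ln(12.7/39) = -8926 J.
After step 1: P = 626.5 kPa, V = 12.7 L, T = 564 K.
Step 2 (isobaric): W = PΔV = (626.5 kPa)(5.69 − 12.7 L) = -4391 J.
W_total = -8926 − 4391 = -13318 J.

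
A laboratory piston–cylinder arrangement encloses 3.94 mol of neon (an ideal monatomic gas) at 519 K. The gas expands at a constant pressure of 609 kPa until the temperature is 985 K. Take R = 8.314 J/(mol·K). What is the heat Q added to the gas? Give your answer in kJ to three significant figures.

Isobaric: W = nRΔT = (3.94)(8.314)(466) = 15265 J.
ΔU = nCᵥΔT with Cᵥ = 3R/2: ΔU = (3.94)(12.47)(466) = 22897 J.
Q = ΔU + W = 22897 + 15265 = 38162 J.

Q ≈ 38.2 kJ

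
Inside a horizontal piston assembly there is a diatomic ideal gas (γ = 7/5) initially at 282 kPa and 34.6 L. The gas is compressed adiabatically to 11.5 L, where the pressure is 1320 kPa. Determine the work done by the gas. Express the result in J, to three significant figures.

Adiabatic: W = (P₁V₁ − P₂V₂)/(γ − 1) with γ = 7/5.
P₁V₁ = 9757 J, P₂V₂ = 15180 J.
W = (9757 − 15180) / 0.4 = -13557 J.

W ≈ -13600 J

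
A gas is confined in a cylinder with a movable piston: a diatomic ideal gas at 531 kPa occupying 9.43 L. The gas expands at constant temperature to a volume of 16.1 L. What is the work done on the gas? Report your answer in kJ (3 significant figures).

Isothermal: W = nRT ln(V₂/V₁) = P₁V₁ ln(V₂/V₁).
P₁V₁ = (531 kPa)(9.43 L) = 5007 J.
W = 5007 × ln(16.1/9.43) = 5007 × 0.5349
W_by_gas = 2679 J; work on gas = −W_by = -2679 J.

W ≈ -2.68 kJ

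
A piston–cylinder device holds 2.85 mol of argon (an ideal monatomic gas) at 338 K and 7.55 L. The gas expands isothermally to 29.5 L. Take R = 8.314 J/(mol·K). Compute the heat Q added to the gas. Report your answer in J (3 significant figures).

Q ≈ 10900 J

Isothermal ⇒ ΔU = 0, so Q = W = nRT ln(V₂/V₁).
Q = (2.85)(8.314)(338) ln(29.5/7.55) = 8009 × 1.363 = 10915 J.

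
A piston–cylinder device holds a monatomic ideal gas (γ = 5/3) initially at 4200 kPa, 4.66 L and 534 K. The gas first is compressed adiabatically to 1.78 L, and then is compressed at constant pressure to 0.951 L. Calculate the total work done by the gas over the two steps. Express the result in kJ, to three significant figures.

W_total ≈ -43.7 kJ

Step 1 (adiabatic): W = (P₁V₁ − P₂V₂)/(γ−1) = (19572 − 37177)/0.667 = -26408 J.
After step 1: P = 20886 kPa, V = 1.78 L, T = 1014 K.
Step 2 (isobaric): W = PΔV = (20886 kPa)(0.951 − 1.78 L) = -17315 J.
W_total = -26408 − 17315 = -43723 J.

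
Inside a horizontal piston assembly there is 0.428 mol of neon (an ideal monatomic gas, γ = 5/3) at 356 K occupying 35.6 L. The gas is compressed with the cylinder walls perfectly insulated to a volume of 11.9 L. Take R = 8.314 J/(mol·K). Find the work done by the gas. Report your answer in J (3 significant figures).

Adiabatic: TV^(γ−1) = const with γ = 5/3.
T₂ = T₁ (V₁/V₂)^(γ−1) = 356 × (35.6/11.9)^0.667 = 356 × 2.076 = 739.1 K.
W_by = nCᵥ(T₁ − T₂) = (0.428)(12.47)(356 − 739.1) = -2045 J.

W ≈ -2040 J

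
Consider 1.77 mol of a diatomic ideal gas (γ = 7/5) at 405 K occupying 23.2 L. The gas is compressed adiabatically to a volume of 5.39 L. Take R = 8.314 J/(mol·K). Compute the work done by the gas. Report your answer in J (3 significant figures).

W ≈ -11800 J

Adiabatic: TV^(γ−1) = const with γ = 7/5.
T₂ = T₁ (V₁/V₂)^(γ−1) = 405 × (23.2/5.39)^0.4 = 405 × 1.793 = 726.1 K.
W_by = nCᵥ(T₁ − T₂) = (1.77)(20.79)(405 − 726.1) = -11814 J.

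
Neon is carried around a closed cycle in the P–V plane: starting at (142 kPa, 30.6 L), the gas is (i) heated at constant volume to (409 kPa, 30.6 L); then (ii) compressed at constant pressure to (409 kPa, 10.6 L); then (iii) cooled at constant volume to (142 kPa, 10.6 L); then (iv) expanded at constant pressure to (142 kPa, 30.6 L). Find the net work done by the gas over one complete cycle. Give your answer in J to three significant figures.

Constant-volume legs do no work.
W(ii) = (409)(10.6 − 30.6) = -8180 J; W(iv) = (142)(30.6 − 10.6) = 2840 J.
W_net = -8180 + 2840 = -5340 J (the counter-clockwise enclosed area).

W_net ≈ -5340 J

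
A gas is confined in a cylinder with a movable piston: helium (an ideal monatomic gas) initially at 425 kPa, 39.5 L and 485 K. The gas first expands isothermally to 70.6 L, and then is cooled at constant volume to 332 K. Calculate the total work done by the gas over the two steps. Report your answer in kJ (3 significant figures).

Step 1 (isothermal): W = P₁V₁ ln(V₂/V₁) = (16788) ln(70.6/39.5) = 9749 J.
Step 2 (isochoric): W = 0 (constant volume).
W_total = 9749 + 0 = 9749 J.

W_total ≈ 9.75 kJ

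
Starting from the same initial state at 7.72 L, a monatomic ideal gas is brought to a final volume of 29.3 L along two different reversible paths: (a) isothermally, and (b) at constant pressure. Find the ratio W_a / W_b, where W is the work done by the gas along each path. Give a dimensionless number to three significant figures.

Path (a) isothermal: W = P₁V₁ ln(V₂/V₁) → W_a/(P₁V₁) = 1.334.
Path (b) isobaric: W = P₁(V₂ − V₁) → W_b/(P₁V₁) = 2.795.
W_a / W_b = 1.334 / 2.795 = 0.4771.

W_a / W_b ≈ 0.477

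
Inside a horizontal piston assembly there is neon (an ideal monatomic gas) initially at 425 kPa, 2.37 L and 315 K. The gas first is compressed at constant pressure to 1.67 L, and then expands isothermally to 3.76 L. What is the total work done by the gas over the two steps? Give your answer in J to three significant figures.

Step 1 (isobaric): W = PΔV = (425 kPa)(1.67 − 2.37 L) = -297.5 J.
After step 1: P = 425 kPa, V = 1.67 L, T = 222 K.
Step 2 (isothermal): W = P₁V₁ ln(V₂/V₁) = (709.8) ln(3.76/1.67) = 576 J.
W_total = -297.5 + 576 = 278.5 J.

W_total ≈ 279 J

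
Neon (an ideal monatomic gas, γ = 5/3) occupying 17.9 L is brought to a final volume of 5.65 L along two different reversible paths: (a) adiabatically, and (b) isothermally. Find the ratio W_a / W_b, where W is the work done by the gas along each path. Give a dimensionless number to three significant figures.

W_a / W_b ≈ 1.51

Path (a) adiabatic: W = P₁V₁(1 − (V₁/V₂)^(γ−1))/(γ−1) → W_a/(P₁V₁) = -1.736.
Path (b) isothermal: W = P₁V₁ ln(V₂/V₁) → W_b/(P₁V₁) = -1.153.
W_a / W_b = -1.736 / -1.153 = 1.505.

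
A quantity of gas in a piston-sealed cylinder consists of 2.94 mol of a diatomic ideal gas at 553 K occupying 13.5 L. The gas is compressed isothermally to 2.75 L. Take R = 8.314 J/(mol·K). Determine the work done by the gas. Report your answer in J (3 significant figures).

W ≈ -21500 J

Isothermal: W = nRT ln(V₂/V₁).
W = (2.94)(8.314)(553) × ln(2.75/13.5)
  = 13517 × -1.591
W_by_gas = -21507 J.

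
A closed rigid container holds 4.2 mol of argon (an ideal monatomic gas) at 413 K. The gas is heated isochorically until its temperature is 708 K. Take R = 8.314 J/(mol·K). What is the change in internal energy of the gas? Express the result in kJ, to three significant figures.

Constant volume ⇒ W = 0, so Q = ΔU = nCᵥΔT with Cᵥ = 3R/2 = 12.47 J/(mol·K).
ΔU = (4.2)(12.47)(708 − 413) = 15452 J.

ΔU ≈ 15.5 kJ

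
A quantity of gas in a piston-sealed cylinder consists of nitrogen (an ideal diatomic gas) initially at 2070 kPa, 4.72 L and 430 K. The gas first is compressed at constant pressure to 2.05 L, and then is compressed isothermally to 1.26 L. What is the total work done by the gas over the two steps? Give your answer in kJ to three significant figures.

W_total ≈ -7.59 kJ

Step 1 (isobaric): W = PΔV = (2070 kPa)(2.05 − 4.72 L) = -5527 J.
After step 1: P = 2070 kPa, V = 2.05 L, T = 186.8 K.
Step 2 (isothermal): W = P₁V₁ ln(V₂/V₁) = (4244) ln(1.26/2.05) = -2065 J.
W_total = -5527 − 2065 = -7592 J.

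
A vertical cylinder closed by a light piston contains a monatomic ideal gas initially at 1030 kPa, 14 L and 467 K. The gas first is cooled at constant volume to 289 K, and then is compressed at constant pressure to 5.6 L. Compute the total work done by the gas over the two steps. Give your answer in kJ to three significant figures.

Step 1 (isochoric): W = 0 (constant volume).
After step 1: P = 637.4 kPa (V unchanged).
Step 2 (isobaric): W = PΔV = (637.4 kPa)(5.6 − 14 L) = -5354 J.
W_total = 0 − 5354 = -5354 J.

W_total ≈ -5.35 kJ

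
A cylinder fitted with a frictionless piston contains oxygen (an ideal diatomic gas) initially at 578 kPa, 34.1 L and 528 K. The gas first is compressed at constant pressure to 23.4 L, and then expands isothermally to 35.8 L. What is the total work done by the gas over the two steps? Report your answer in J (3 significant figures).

Step 1 (isobaric): W = PΔV = (578 kPa)(23.4 − 34.1 L) = -6185 J.
After step 1: P = 578 kPa, V = 23.4 L, T = 362.3 K.
Step 2 (isothermal): W = P₁V₁ ln(V₂/V₁) = (13525) ln(35.8/23.4) = 5751 J.
W_total = -6185 + 5751 = -433.5 J.

W_total ≈ -434 J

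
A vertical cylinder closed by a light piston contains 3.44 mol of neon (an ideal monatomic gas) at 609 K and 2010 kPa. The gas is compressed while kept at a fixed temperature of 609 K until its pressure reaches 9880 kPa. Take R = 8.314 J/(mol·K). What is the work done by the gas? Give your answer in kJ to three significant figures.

Isothermal process: W = nRT ln(V₂/V₁) = nRT ln(P₁/P₂).
W = (3.44)(8.314)(609) × ln(2010/9880)
  = 17417 × ln(0.2034) = 17417 × -1.592
W_by_gas = -27735 J.

W ≈ -27.7 kJ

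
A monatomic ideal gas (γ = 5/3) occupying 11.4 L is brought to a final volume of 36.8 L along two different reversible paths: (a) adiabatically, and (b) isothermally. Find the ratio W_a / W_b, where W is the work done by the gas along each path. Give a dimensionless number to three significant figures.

Path (a) adiabatic: W = P₁V₁(1 − (V₁/V₂)^(γ−1))/(γ−1) → W_a/(P₁V₁) = 0.8133.
Path (b) isothermal: W = P₁V₁ ln(V₂/V₁) → W_b/(P₁V₁) = 1.172.
W_a / W_b = 0.8133 / 1.172 = 0.694.

W_a / W_b ≈ 0.694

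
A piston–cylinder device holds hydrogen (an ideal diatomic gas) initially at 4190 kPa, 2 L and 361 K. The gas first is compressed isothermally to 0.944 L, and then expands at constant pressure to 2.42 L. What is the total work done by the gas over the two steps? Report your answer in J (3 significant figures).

W_total ≈ 6810 J

Step 1 (isothermal): W = P₁V₁ ln(V₂/V₁) = (8380) ln(0.944/2) = -6292 J.
After step 1: P = 8877 kPa, V = 0.944 L, T = 361 K.
Step 2 (isobaric): W = PΔV = (8877 kPa)(2.42 − 0.944 L) = 13103 J.
W_total = -6292 + 13103 = 6811 J.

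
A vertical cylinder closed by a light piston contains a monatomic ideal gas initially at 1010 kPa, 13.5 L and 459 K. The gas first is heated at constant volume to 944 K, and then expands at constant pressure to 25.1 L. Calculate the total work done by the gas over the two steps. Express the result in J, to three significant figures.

Step 1 (isochoric): W = 0 (constant volume).
After step 1: P = 2077 kPa (V unchanged).
Step 2 (isobaric): W = PΔV = (2077 kPa)(25.1 − 13.5 L) = 24096 J.
W_total = 0 + 24096 = 24096 J.

W_total ≈ 24100 J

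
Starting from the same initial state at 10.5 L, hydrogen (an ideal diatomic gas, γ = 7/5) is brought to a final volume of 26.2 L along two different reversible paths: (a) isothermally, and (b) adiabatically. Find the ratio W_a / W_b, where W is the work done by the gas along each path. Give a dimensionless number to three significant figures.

W_a / W_b ≈ 1.19

Path (a) isothermal: W = P₁V₁ ln(V₂/V₁) → W_a/(P₁V₁) = 0.9144.
Path (b) adiabatic: W = P₁V₁(1 − (V₁/V₂)^(γ−1))/(γ−1) → W_b/(P₁V₁) = 0.7658.
W_a / W_b = 0.9144 / 0.7658 = 1.194.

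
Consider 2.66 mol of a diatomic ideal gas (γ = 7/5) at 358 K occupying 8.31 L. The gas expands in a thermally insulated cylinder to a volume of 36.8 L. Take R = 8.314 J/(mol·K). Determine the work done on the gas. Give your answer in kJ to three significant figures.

W ≈ -8.88 kJ

Adiabatic: TV^(γ−1) = const with γ = 7/5.
T₂ = T₁ (V₁/V₂)^(γ−1) = 358 × (8.31/36.8)^0.4 = 358 × 0.5514 = 197.4 K.
W_by = nCᵥ(T₁ − T₂) = (2.66)(20.79)(358 − 197.4) = 8878 J.
Work on gas = −W_by = -8878 J.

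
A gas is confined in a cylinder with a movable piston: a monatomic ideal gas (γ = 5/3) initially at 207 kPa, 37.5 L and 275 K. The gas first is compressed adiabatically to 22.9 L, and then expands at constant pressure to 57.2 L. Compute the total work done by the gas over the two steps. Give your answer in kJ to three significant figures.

W_total ≈ 11.6 kJ

Step 1 (adiabatic): W = (P₁V₁ − P₂V₂)/(γ−1) = (7762 − 10784)/0.667 = -4533 J.
After step 1: P = 470.9 kPa, V = 22.9 L, T = 382.1 K.
Step 2 (isobaric): W = PΔV = (470.9 kPa)(57.2 − 22.9 L) = 16153 J.
W_total = -4533 + 16153 = 11620 J.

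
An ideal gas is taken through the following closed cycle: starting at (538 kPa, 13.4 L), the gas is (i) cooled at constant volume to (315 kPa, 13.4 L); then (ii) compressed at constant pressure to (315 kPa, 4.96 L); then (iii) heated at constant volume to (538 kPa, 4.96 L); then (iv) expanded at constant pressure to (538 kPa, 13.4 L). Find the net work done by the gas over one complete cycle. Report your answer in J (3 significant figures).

W_net ≈ 1880 J

Constant-volume legs do no work.
W(ii) = (315)(4.96 − 13.4) = -2659 J; W(iv) = (538)(13.4 − 4.96) = 4541 J.
W_net = -2659 + 4541 = 1882 J (the clockwise enclosed area).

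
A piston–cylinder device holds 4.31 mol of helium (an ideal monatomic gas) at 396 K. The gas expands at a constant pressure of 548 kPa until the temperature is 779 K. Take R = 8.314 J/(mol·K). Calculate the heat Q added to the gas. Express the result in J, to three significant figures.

Isobaric: W = nRΔT = (4.31)(8.314)(383) = 13724 J.
ΔU = nCᵥΔT with Cᵥ = 3R/2: ΔU = (4.31)(12.47)(383) = 20586 J.
Q = ΔU + W = 20586 + 13724 = 34310 J.

Q ≈ 34300 J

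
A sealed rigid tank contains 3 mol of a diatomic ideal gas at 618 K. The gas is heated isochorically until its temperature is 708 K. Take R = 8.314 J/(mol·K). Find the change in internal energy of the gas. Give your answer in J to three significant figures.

ΔU ≈ 5610 J

Constant volume ⇒ W = 0, so Q = ΔU = nCᵥΔT with Cᵥ = 5R/2 = 20.79 J/(mol·K).
ΔU = (3)(20.79)(708 − 618) = 5612 J.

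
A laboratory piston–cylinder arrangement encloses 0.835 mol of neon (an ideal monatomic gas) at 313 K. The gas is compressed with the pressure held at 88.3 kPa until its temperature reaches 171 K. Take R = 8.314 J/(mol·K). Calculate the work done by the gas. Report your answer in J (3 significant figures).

W ≈ -986 J

Isobaric: W = P ΔV = nR ΔT.
W = (0.835)(8.314)(171 − 313) = -985.8 J.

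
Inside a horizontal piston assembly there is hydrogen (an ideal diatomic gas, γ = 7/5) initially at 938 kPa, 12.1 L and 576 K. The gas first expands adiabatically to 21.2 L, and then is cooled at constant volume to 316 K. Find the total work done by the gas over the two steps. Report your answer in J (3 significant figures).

Step 1 (adiabatic): W = (P₁V₁ − P₂V₂)/(γ−1) = (11350 − 9069)/0.4 = 5702 J.
Step 2 (isochoric): W = 0 (constant volume).
W_total = 5702 + 0 = 5702 J.

W_total ≈ 5700 J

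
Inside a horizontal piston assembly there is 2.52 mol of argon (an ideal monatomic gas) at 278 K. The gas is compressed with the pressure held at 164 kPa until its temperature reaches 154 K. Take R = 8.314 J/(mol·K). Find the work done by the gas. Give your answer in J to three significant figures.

W ≈ -2600 J

Isobaric: W = P ΔV = nR ΔT.
W = (2.52)(8.314)(154 − 278) = -2598 J.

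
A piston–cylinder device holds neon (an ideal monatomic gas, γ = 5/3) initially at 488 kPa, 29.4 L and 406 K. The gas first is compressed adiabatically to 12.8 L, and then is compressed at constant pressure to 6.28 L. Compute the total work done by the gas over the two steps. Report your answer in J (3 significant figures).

Step 1 (adiabatic): W = (P₁V₁ − P₂V₂)/(γ−1) = (14347 − 24976)/0.667 = -15943 J.
After step 1: P = 1951 kPa, V = 12.8 L, T = 706.8 K.
Step 2 (isobaric): W = PΔV = (1951 kPa)(6.28 − 12.8 L) = -12722 J.
W_total = -15943 − 12722 = -28666 J.

W_total ≈ -28700 J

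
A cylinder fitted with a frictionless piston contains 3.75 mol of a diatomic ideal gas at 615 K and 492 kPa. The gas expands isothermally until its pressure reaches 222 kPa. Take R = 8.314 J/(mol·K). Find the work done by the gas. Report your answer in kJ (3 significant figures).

W ≈ 15.3 kJ

Isothermal process: W = nRT ln(V₂/V₁) = nRT ln(P₁/P₂).
W = (3.75)(8.314)(615) × ln(492/222)
  = 19174 × ln(2.216) = 19174 × 0.7958
W_by_gas = 15259 J.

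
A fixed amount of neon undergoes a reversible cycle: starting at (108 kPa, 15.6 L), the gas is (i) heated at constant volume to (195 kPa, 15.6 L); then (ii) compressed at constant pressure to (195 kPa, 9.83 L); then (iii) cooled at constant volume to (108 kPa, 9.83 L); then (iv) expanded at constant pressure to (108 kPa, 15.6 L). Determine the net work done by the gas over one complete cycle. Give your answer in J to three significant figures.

Constant-volume legs do no work.
W(ii) = (195)(9.83 − 15.6) = -1125 J; W(iv) = (108)(15.6 − 9.83) = 623.2 J.
W_net = -1125 + 623.2 = -502 J (the counter-clockwise enclosed area).

W_net ≈ -502 J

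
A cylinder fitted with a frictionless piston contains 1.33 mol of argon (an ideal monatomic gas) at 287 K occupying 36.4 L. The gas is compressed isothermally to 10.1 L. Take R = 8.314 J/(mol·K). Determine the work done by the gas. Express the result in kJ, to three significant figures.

W ≈ -4.07 kJ

Isothermal: W = nRT ln(V₂/V₁).
W = (1.33)(8.314)(287) × ln(10.1/36.4)
  = 3174 × -1.282
W_by_gas = -4069 J.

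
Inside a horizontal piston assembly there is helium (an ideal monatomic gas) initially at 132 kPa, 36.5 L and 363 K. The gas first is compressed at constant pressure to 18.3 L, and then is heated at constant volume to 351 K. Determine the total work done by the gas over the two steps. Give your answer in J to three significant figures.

Step 1 (isobaric): W = PΔV = (132 kPa)(18.3 − 36.5 L) = -2402 J.
Step 2 (isochoric): W = 0 (constant volume).
W_total = -2402 + 0 = -2402 J.

W_total ≈ -2400 J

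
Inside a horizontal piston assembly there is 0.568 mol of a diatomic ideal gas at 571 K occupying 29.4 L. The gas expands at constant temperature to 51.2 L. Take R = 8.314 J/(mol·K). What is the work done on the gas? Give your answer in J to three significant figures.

W ≈ -1500 J

Isothermal: W = nRT ln(V₂/V₁).
W = (0.568)(8.314)(571) × ln(51.2/29.4)
  = 2696 × 0.5547
W_by_gas = 1496 J; work on gas = −W_by = -1496 J.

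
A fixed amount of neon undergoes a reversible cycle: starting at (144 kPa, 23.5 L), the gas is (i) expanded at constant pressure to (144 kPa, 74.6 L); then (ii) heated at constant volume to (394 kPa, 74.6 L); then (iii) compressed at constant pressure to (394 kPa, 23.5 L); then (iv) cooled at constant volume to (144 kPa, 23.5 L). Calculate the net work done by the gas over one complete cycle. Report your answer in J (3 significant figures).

W_net ≈ -12800 J

Constant-volume legs do no work.
W(i) = (144)(74.6 − 23.5) = 7358 J; W(iii) = (394)(23.5 − 74.6) = -20133 J.
W_net = 7358 − 20133 = -12775 J (the counter-clockwise enclosed area).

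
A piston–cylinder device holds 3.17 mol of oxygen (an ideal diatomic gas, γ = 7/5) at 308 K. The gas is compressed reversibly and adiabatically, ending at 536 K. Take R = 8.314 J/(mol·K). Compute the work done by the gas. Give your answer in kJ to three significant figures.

W ≈ -15.0 kJ

Adiabatic ⇒ Q = 0, so W_by = −ΔU = nCᵥ(T₁ − T₂).
Cᵥ = 5R/2 = 20.79 J/(mol·K).
W = (3.17)(20.79)(308 − 536) = -15023 J.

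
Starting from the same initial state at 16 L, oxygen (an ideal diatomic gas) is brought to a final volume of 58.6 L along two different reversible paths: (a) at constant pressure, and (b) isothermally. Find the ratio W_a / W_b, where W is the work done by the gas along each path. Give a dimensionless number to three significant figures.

Path (a) isobaric: W = P₁(V₂ − V₁) → W_a/(P₁V₁) = 2.663.
Path (b) isothermal: W = P₁V₁ ln(V₂/V₁) → W_b/(P₁V₁) = 1.298.
W_a / W_b = 2.663 / 1.298 = 2.051.

W_a / W_b ≈ 2.05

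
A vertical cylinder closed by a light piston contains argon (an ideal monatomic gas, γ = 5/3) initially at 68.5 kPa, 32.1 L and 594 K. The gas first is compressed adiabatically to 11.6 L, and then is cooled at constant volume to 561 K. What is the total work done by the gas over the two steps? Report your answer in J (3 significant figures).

Step 1 (adiabatic): W = (P₁V₁ − P₂V₂)/(γ−1) = (2199 − 4334)/0.667 = -3203 J.
Step 2 (isochoric): W = 0 (constant volume).
W_total = -3203 + 0 = -3203 J.

W_total ≈ -3200 J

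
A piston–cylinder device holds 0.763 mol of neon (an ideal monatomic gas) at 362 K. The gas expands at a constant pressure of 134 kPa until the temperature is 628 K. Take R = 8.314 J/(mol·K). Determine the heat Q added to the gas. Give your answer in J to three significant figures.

Q ≈ 4220 J

Isobaric: W = nRΔT = (0.763)(8.314)(266) = 1687 J.
ΔU = nCᵥΔT with Cᵥ = 3R/2: ΔU = (0.763)(12.47)(266) = 2531 J.
Q = ΔU + W = 2531 + 1687 = 4218 J.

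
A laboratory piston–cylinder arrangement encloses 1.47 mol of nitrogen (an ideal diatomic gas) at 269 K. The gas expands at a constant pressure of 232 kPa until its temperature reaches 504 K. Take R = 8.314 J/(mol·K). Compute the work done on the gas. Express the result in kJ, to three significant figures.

Isobaric: W = P ΔV = nR ΔT.
W = (1.47)(8.314)(504 − 269) = 2872 J.
Work on gas = −W_by = -2872 J.

W ≈ -2.87 kJ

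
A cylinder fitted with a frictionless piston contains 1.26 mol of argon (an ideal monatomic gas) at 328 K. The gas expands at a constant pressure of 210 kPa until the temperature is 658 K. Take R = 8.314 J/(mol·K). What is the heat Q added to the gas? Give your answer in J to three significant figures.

Q ≈ 8640 J

Isobaric: W = nRΔT = (1.26)(8.314)(330) = 3457 J.
ΔU = nCᵥΔT with Cᵥ = 3R/2: ΔU = (1.26)(12.47)(330) = 5185 J.
Q = ΔU + W = 5185 + 3457 = 8642 J.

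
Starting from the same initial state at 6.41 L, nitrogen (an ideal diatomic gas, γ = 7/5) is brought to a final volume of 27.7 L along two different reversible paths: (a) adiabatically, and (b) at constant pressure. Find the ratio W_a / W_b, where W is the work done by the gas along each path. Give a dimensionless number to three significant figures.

W_a / W_b ≈ 0.334

Path (a) adiabatic: W = P₁V₁(1 − (V₁/V₂)^(γ−1))/(γ−1) → W_a/(P₁V₁) = 1.108.
Path (b) isobaric: W = P₁(V₂ − V₁) → W_b/(P₁V₁) = 3.321.
W_a / W_b = 1.108 / 3.321 = 0.3335.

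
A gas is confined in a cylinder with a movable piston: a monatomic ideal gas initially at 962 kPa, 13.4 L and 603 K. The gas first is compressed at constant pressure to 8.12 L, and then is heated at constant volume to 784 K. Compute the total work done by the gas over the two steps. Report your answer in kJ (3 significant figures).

W_total ≈ -5.08 kJ

Step 1 (isobaric): W = PΔV = (962 kPa)(8.12 − 13.4 L) = -5079 J.
Step 2 (isochoric): W = 0 (constant volume).
W_total = -5079 + 0 = -5079 J.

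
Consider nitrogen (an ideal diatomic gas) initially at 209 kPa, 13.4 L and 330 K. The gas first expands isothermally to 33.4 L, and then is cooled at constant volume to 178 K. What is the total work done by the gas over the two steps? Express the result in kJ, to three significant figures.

W_total ≈ 2.56 kJ

Step 1 (isothermal): W = P₁V₁ ln(V₂/V₁) = (2801) ln(33.4/13.4) = 2558 J.
Step 2 (isochoric): W = 0 (constant volume).
W_total = 2558 + 0 = 2558 J.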